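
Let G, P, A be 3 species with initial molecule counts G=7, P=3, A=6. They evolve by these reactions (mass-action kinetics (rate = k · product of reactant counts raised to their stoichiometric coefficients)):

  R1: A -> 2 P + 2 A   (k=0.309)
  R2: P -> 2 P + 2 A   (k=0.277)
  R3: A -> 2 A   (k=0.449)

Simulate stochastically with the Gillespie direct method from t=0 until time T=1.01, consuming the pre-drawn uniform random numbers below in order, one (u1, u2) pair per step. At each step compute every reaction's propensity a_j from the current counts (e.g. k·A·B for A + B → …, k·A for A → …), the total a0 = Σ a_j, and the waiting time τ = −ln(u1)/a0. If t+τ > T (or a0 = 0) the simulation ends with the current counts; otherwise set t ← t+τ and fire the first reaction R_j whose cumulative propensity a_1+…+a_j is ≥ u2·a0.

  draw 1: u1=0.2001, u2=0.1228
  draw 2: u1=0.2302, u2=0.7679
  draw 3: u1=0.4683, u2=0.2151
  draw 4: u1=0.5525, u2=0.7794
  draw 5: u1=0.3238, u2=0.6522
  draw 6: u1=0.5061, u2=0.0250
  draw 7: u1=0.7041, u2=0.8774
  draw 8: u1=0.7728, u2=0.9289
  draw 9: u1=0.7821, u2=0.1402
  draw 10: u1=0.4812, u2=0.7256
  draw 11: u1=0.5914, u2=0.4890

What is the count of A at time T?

A at T = 16

t=0.000: G=7 P=3 A=6
Draw 1: a1=1.854, a2=0.831, a3=2.694, a0=5.379; τ=−ln(0.2001)/5.379=0.299 → t=0.299; u2·a0=0.1228·5.379=0.661 ≤ a1=1.854 → R1 fires; G=7 P=5 A=7
Draw 2: a1=2.163, a2=1.385, a3=3.143, a0=6.691; τ=−ln(0.2302)/6.691=0.220 → t=0.519; u2·a0=0.7679·6.691=5.138; a1+a2=3.548 < 5.138 ≤ a1+…+a3=6.691 → R3 fires; G=7 P=5 A=8
Draw 3: a1=2.472, a2=1.385, a3=3.592, a0=7.449; τ=−ln(0.4683)/7.449=0.102 → t=0.620; u2·a0=0.2151·7.449=1.602 ≤ a1=2.472 → R1 fires; G=7 P=7 A=9
Draw 4: a1=2.781, a2=1.939, a3=4.041, a0=8.761; τ=−ln(0.5525)/8.761=0.068 → t=0.688; u2·a0=0.7794·8.761=6.828; a1+a2=4.720 < 6.828 ≤ a1+…+a3=8.761 → R3 fires; G=7 P=7 A=10
Draw 5: a1=3.090, a2=1.939, a3=4.490, a0=9.519; τ=−ln(0.3238)/9.519=0.118 → t=0.807; u2·a0=0.6522·9.519=6.208; a1+a2=5.029 < 6.208 ≤ a1+…+a3=9.519 → R3 fires; G=7 P=7 A=11
Draw 6: a1=3.399, a2=1.939, a3=4.939, a0=10.277; τ=−ln(0.5061)/10.277=0.066 → t=0.873; u2·a0=0.0250·10.277=0.257 ≤ a1=3.399 → R1 fires; G=7 P=9 A=12
Draw 7: a1=3.708, a2=2.493, a3=5.388, a0=11.589; τ=−ln(0.7041)/11.589=0.030 → t=0.903; u2·a0=0.8774·11.589=10.168; a1+a2=6.201 < 10.168 ≤ a1+…+a3=11.589 → R3 fires; G=7 P=9 A=13
Draw 8: a1=4.017, a2=2.493, a3=5.837, a0=12.347; τ=−ln(0.7728)/12.347=0.021 → t=0.924; u2·a0=0.9289·12.347=11.469; a1+a2=6.510 < 11.469 ≤ a1+…+a3=12.347 → R3 fires; G=7 P=9 A=14
Draw 9: a1=4.326, a2=2.493, a3=6.286, a0=13.105; τ=−ln(0.7821)/13.105=0.019 → t=0.943; u2·a0=0.1402·13.105=1.837 ≤ a1=4.326 → R1 fires; G=7 P=11 A=15
Draw 10: a1=4.635, a2=3.047, a3=6.735, a0=14.417; τ=−ln(0.4812)/14.417=0.051 → t=0.994; u2·a0=0.7256·14.417=10.461; a1+a2=7.682 < 10.461 ≤ a1+…+a3=14.417 → R3 fires; G=7 P=11 A=16
Draw 11: a1=4.944, a2=3.047, a3=7.184, a0=15.175; τ=−ln(0.5914)/15.175=0.035 → t=1.028 > T=1.01: stop.
Read off A at T=1.01: 16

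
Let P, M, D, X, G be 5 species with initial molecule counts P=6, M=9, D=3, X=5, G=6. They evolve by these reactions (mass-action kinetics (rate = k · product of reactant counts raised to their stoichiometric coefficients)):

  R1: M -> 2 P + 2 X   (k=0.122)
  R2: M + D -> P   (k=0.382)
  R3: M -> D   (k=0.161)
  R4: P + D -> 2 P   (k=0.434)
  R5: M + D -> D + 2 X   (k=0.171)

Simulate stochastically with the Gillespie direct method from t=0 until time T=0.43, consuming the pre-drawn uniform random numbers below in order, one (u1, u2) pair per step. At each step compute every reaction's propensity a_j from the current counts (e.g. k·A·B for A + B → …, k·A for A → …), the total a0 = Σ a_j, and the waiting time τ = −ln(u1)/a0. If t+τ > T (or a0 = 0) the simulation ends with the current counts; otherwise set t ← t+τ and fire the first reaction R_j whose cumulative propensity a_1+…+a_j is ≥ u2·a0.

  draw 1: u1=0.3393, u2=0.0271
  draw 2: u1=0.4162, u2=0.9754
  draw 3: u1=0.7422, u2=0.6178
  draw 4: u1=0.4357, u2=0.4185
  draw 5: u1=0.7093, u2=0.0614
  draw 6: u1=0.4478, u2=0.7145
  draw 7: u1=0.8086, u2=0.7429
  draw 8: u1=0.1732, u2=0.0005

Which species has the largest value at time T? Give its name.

Dominant species at T: P

t=0.000: P=6 M=9 D=3 X=5 G=6
Draw 1: a1=1.098, a2=10.314, a3=1.449, a4=7.812, a5=4.617, a0=25.290; τ=−ln(0.3393)/25.290=0.043 → t=0.043; u2·a0=0.0271·25.290=0.685 ≤ a1=1.098 → R1 fires; P=8 M=8 D=3 X=7 G=6
Draw 2: a1=0.976, a2=9.168, a3=1.288, a4=10.416, a5=4.104, a0=25.952; τ=−ln(0.4162)/25.952=0.034 → t=0.077; u2·a0=0.9754·25.952=25.314; a1+…+a4=21.848 < 25.314 ≤ a1+…+a5=25.952 → R5 fires; P=8 M=7 D=3 X=9 G=6
Draw 3: a1=0.854, a2=8.022, a3=1.127, a4=10.416, a5=3.591, a0=24.010; τ=−ln(0.7422)/24.010=0.012 → t=0.089; u2·a0=0.6178·24.010=14.833; a1+…+a3=10.003 < 14.833 ≤ a1+…+a4=20.419 → R4 fires; P=9 M=7 D=2 X=9 G=6
Draw 4: a1=0.854, a2=5.348, a3=1.127, a4=7.812, a5=2.394, a0=17.535; τ=−ln(0.4357)/17.535=0.047 → t=0.136; u2·a0=0.4185·17.535=7.338; a1+…+a3=7.329 < 7.338 ≤ a1+…+a4=15.141 → R4 fires; P=10 M=7 D=1 X=9 G=6
Draw 5: a1=0.854, a2=2.674, a3=1.127, a4=4.340, a5=1.197, a0=10.192; τ=−ln(0.7093)/10.192=0.034 → t=0.170; u2·a0=0.0614·10.192=0.626 ≤ a1=0.854 → R1 fires; P=12 M=6 D=1 X=11 G=6
Draw 6: a1=0.732, a2=2.292, a3=0.966, a4=5.208, a5=1.026, a0=10.224; τ=−ln(0.4478)/10.224=0.079 → t=0.249; u2·a0=0.7145·10.224=7.305; a1+…+a3=3.990 < 7.305 ≤ a1+…+a4=9.198 → R4 fires; P=13 M=6 D=0 X=11 G=6
Draw 7: a1=0.732, a2=0.000, a3=0.966, a4=0.000, a5=0.000, a0=1.698; τ=−ln(0.8086)/1.698=0.125 → t=0.374; u2·a0=0.7429·1.698=1.261; a1+a2=0.732 < 1.261 ≤ a1+…+a3=1.698 → R3 fires; P=13 M=5 D=1 X=11 G=6
Draw 8: a1=0.610, a2=1.910, a3=0.805, a4=5.642, a5=0.855, a0=9.822; τ=−ln(0.1732)/9.822=0.179 → t=0.552 > T=0.43: stop.
At T=0.43: P=13 M=5 D=1 X=11 G=6; the largest is P.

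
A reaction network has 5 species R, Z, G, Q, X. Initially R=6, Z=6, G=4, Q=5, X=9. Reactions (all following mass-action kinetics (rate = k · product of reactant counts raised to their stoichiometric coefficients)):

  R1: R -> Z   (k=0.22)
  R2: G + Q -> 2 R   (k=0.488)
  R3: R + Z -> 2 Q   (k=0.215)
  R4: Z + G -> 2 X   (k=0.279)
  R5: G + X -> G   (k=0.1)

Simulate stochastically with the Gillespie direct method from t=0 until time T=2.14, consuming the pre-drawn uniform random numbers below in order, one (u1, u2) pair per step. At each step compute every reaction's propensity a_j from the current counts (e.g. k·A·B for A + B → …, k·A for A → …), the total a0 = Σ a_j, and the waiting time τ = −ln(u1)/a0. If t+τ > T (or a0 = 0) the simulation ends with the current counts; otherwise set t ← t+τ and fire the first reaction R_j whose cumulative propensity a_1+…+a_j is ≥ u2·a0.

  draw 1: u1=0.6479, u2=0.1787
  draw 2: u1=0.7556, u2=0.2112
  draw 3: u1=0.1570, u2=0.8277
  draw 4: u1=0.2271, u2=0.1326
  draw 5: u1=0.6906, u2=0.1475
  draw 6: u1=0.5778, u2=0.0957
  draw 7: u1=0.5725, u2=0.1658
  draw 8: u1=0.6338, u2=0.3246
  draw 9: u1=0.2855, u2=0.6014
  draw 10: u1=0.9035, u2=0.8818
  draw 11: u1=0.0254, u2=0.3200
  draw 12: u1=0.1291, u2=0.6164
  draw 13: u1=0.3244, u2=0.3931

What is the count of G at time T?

G at T = 0

t=0.000: R=6 Z=6 G=4 Q=5 X=9
Draw 1: a1=1.320, a2=9.760, a3=7.740, a4=6.696, a5=3.600, a0=29.116; τ=−ln(0.6479)/29.116=0.015 → t=0.015; u2·a0=0.1787·29.116=5.203; a1=1.320 < 5.203 ≤ a1+a2=11.080 → R2 fires; R=8 Z=6 G=3 Q=4 X=9
Draw 2: a1=1.760, a2=5.856, a3=10.320, a4=5.022, a5=2.700, a0=25.658; τ=−ln(0.7556)/25.658=0.011 → t=0.026; u2·a0=0.2112·25.658=5.419; a1=1.760 < 5.419 ≤ a1+a2=7.616 → R2 fires; R=10 Z=6 G=2 Q=3 X=9
Draw 3: a1=2.200, a2=2.928, a3=12.900, a4=3.348, a5=1.800, a0=23.176; τ=−ln(0.1570)/23.176=0.080 → t=0.106; u2·a0=0.8277·23.176=19.183; a1+…+a3=18.028 < 19.183 ≤ a1+…+a4=21.376 → R4 fires; R=10 Z=5 G=1 Q=3 X=11
Draw 4: a1=2.200, a2=1.464, a3=10.750, a4=1.395, a5=1.100, a0=16.909; τ=−ln(0.2271)/16.909=0.088 → t=0.193; u2·a0=0.1326·16.909=2.242; a1=2.200 < 2.242 ≤ a1+a2=3.664 → R2 fires; R=12 Z=5 G=0 Q=2 X=11
Draw 5: a1=2.640, a2=0.000, a3=12.900, a4=0.000, a5=0.000, a0=15.540; τ=−ln(0.6906)/15.540=0.024 → t=0.217; u2·a0=0.1475·15.540=2.292 ≤ a1=2.640 → R1 fires; R=11 Z=6 G=0 Q=2 X=11
Draw 6: a1=2.420, a2=0.000, a3=14.190, a4=0.000, a5=0.000, a0=16.610; τ=−ln(0.5778)/16.610=0.033 → t=0.250; u2·a0=0.0957·16.610=1.590 ≤ a1=2.420 → R1 fires; R=10 Z=7 G=0 Q=2 X=11
Draw 7: a1=2.200, a2=0.000, a3=15.050, a4=0.000, a5=0.000, a0=17.250; τ=−ln(0.5725)/17.250=0.032 → t=0.283; u2·a0=0.1658·17.250=2.860; a1+a2=2.200 < 2.860 ≤ a1+…+a3=17.250 → R3 fires; R=9 Z=6 G=0 Q=4 X=11
Draw 8: a1=1.980, a2=0.000, a3=11.610, a4=0.000, a5=0.000, a0=13.590; τ=−ln(0.6338)/13.590=0.034 → t=0.316; u2·a0=0.3246·13.590=4.411; a1+a2=1.980 < 4.411 ≤ a1+…+a3=13.590 → R3 fires; R=8 Z=5 G=0 Q=6 X=11
Draw 9: a1=1.760, a2=0.000, a3=8.600, a4=0.000, a5=0.000, a0=10.360; τ=−ln(0.2855)/10.360=0.121 → t=0.437; u2·a0=0.6014·10.360=6.231; a1+a2=1.760 < 6.231 ≤ a1+…+a3=10.360 → R3 fires; R=7 Z=4 G=0 Q=8 X=11
Draw 10: a1=1.540, a2=0.000, a3=6.020, a4=0.000, a5=0.000, a0=7.560; τ=−ln(0.9035)/7.560=0.013 → t=0.451; u2·a0=0.8818·7.560=6.666; a1+a2=1.540 < 6.666 ≤ a1+…+a3=7.560 → R3 fires; R=6 Z=3 G=0 Q=10 X=11
Draw 11: a1=1.320, a2=0.000, a3=3.870, a4=0.000, a5=0.000, a0=5.190; τ=−ln(0.0254)/5.190=0.708 → t=1.158; u2·a0=0.3200·5.190=1.661; a1+a2=1.320 < 1.661 ≤ a1+…+a3=5.190 → R3 fires; R=5 Z=2 G=0 Q=12 X=11
Draw 12: a1=1.100, a2=0.000, a3=2.150, a4=0.000, a5=0.000, a0=3.250; τ=−ln(0.1291)/3.250=0.630 → t=1.788; u2·a0=0.6164·3.250=2.003; a1+a2=1.100 < 2.003 ≤ a1+…+a3=3.250 → R3 fires; R=4 Z=1 G=0 Q=14 X=11
Draw 13: a1=0.880, a2=0.000, a3=0.860, a4=0.000, a5=0.000, a0=1.740; τ=−ln(0.3244)/1.740=0.647 → t=2.435 > T=2.14: stop.
Read off G at T=2.14: 0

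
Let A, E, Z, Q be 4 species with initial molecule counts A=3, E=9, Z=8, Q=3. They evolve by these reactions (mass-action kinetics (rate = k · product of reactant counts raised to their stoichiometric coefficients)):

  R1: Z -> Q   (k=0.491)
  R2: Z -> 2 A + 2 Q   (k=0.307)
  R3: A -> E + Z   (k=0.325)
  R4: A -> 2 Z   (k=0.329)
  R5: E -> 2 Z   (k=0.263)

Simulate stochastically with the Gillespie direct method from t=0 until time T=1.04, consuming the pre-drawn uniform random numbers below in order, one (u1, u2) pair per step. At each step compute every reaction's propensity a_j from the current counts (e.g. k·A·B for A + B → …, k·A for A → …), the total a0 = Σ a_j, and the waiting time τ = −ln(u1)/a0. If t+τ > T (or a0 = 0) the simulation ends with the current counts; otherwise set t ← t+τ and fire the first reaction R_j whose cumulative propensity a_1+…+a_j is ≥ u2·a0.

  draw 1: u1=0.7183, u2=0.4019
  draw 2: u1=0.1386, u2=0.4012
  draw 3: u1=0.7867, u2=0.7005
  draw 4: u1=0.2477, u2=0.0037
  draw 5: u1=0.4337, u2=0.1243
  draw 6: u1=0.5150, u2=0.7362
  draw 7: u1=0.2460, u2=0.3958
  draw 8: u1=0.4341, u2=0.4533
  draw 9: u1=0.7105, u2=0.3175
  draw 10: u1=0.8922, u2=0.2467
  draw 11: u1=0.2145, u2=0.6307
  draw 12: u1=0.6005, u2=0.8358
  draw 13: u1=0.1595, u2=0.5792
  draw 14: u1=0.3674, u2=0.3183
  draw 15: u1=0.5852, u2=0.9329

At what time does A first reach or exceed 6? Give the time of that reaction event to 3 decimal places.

Threshold first reached at t = 0.207

t=0.000: A=3 E=9 Z=8 Q=3
Draw 1: a1=3.928, a2=2.456, a3=0.975, a4=0.987, a5=2.367, a0=10.713; τ=−ln(0.7183)/10.713=0.031 → t=0.031; u2·a0=0.4019·10.713=4.306; a1=3.928 < 4.306 ≤ a1+a2=6.384 → R2 fires; A=5 E=9 Z=7 Q=5
Draw 2: a1=3.437, a2=2.149, a3=1.625, a4=1.645, a5=2.367, a0=11.223; τ=−ln(0.1386)/11.223=0.176 → t=0.207; u2·a0=0.4012·11.223=4.503; a1=3.437 < 4.503 ≤ a1+a2=5.586 → R2 fires; A=7 E=9 Z=6 Q=7
Draw 3: a1=2.946, a2=1.842, a3=2.275, a4=2.303, a5=2.367, a0=11.733; τ=−ln(0.7867)/11.733=0.020 → t=0.227; u2·a0=0.7005·11.733=8.219; a1+…+a3=7.063 < 8.219 ≤ a1+…+a4=9.366 → R4 fires; A=6 E=9 Z=8 Q=7
Draw 4: a1=3.928, a2=2.456, a3=1.950, a4=1.974, a5=2.367, a0=12.675; τ=−ln(0.2477)/12.675=0.110 → t=0.338; u2·a0=0.0037·12.675=0.047 ≤ a1=3.928 → R1 fires; A=6 E=9 Z=7 Q=8
Draw 5: a1=3.437, a2=2.149, a3=1.950, a4=1.974, a5=2.367, a0=11.877; τ=−ln(0.4337)/11.877=0.070 → t=0.408; u2·a0=0.1243·11.877=1.476 ≤ a1=3.437 → R1 fires; A=6 E=9 Z=6 Q=9
Draw 6: a1=2.946, a2=1.842, a3=1.950, a4=1.974, a5=2.367, a0=11.079; τ=−ln(0.5150)/11.079=0.060 → t=0.468; u2·a0=0.7362·11.079=8.156; a1+…+a3=6.738 < 8.156 ≤ a1+…+a4=8.712 → R4 fires; A=5 E=9 Z=8 Q=9
Draw 7: a1=3.928, a2=2.456, a3=1.625, a4=1.645, a5=2.367, a0=12.021; τ=−ln(0.2460)/12.021=0.117 → t=0.584; u2·a0=0.3958·12.021=4.758; a1=3.928 < 4.758 ≤ a1+a2=6.384 → R2 fires; A=7 E=9 Z=7 Q=11
Draw 8: a1=3.437, a2=2.149, a3=2.275, a4=2.303, a5=2.367, a0=12.531; τ=−ln(0.4341)/12.531=0.067 → t=0.651; u2·a0=0.4533·12.531=5.680; a1+a2=5.586 < 5.680 ≤ a1+…+a3=7.861 → R3 fires; A=6 E=10 Z=8 Q=11
Draw 9: a1=3.928, a2=2.456, a3=1.950, a4=1.974, a5=2.630, a0=12.938; τ=−ln(0.7105)/12.938=0.026 → t=0.677; u2·a0=0.3175·12.938=4.108; a1=3.928 < 4.108 ≤ a1+a2=6.384 → R2 fires; A=8 E=10 Z=7 Q=13
Draw 10: a1=3.437, a2=2.149, a3=2.600, a4=2.632, a5=2.630, a0=13.448; τ=−ln(0.8922)/13.448=0.008 → t=0.686; u2·a0=0.2467·13.448=3.318 ≤ a1=3.437 → R1 fires; A=8 E=10 Z=6 Q=14
Draw 11: a1=2.946, a2=1.842, a3=2.600, a4=2.632, a5=2.630, a0=12.650; τ=−ln(0.2145)/12.650=0.122 → t=0.808; u2·a0=0.6307·12.650=7.978; a1+…+a3=7.388 < 7.978 ≤ a1+…+a4=10.020 → R4 fires; A=7 E=10 Z=8 Q=14
Draw 12: a1=3.928, a2=2.456, a3=2.275, a4=2.303, a5=2.630, a0=13.592; τ=−ln(0.6005)/13.592=0.038 → t=0.845; u2·a0=0.8358·13.592=11.360; a1+…+a4=10.962 < 11.360 ≤ a1+…+a5=13.592 → R5 fires; A=7 E=9 Z=10 Q=14
Draw 13: a1=4.910, a2=3.070, a3=2.275, a4=2.303, a5=2.367, a0=14.925; τ=−ln(0.1595)/14.925=0.123 → t=0.968; u2·a0=0.5792·14.925=8.645; a1+a2=7.980 < 8.645 ≤ a1+…+a3=10.255 → R3 fires; A=6 E=10 Z=11 Q=14
Draw 14: a1=5.401, a2=3.377, a3=1.950, a4=1.974, a5=2.630, a0=15.332; τ=−ln(0.3674)/15.332=0.065 → t=1.033; u2·a0=0.3183·15.332=4.880 ≤ a1=5.401 → R1 fires; A=6 E=10 Z=10 Q=15
Draw 15: a1=4.910, a2=3.070, a3=1.950, a4=1.974, a5=2.630, a0=14.534; τ=−ln(0.5852)/14.534=0.037 → t=1.070 > T=1.04: stop.
A first becomes ≥ 6 when it reaches 7 at the event at t=0.207.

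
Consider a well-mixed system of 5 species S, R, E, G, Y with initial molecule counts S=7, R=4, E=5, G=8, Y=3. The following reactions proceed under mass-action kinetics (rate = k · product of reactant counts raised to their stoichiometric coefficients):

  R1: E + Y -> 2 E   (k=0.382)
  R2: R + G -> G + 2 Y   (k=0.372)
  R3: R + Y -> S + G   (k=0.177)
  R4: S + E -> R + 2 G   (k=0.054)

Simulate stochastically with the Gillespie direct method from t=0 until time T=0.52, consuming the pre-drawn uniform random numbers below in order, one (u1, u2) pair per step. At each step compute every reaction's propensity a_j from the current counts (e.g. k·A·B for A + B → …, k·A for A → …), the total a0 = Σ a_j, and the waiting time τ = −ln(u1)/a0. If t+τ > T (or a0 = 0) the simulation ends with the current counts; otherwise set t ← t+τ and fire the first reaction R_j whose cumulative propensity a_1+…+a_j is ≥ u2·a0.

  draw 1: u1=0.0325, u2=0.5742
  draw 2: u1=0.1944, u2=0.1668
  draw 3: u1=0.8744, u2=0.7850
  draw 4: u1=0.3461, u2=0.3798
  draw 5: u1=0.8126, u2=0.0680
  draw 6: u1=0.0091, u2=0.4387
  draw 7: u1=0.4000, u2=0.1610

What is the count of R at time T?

t=0.000: S=7 R=4 E=5 G=8 Y=3
Draw 1: a1=5.730, a2=11.904, a3=2.124, a4=1.890, a0=21.648; τ=−ln(0.0325)/21.648=0.158 → t=0.158; u2·a0=0.5742·21.648=12.430; a1=5.730 < 12.430 ≤ a1+a2=17.634 → R2 fires; S=7 R=3 E=5 G=8 Y=5
Draw 2: a1=9.550, a2=8.928, a3=2.655, a4=1.890, a0=23.023; τ=−ln(0.1944)/23.023=0.071 → t=0.229; u2·a0=0.1668·23.023=3.840 ≤ a1=9.550 → R1 fires; S=7 R=3 E=6 G=8 Y=4
Draw 3: a1=9.168, a2=8.928, a3=2.124, a4=2.268, a0=22.488; τ=−ln(0.8744)/22.488=0.006 → t=0.235; u2·a0=0.7850·22.488=17.653; a1=9.168 < 17.653 ≤ a1+a2=18.096 → R2 fires; S=7 R=2 E=6 G=8 Y=6
Draw 4: a1=13.752, a2=5.952, a3=2.124, a4=2.268, a0=24.096; τ=−ln(0.3461)/24.096=0.044 → t=0.279; u2·a0=0.3798·24.096=9.152 ≤ a1=13.752 → R1 fires; S=7 R=2 E=7 G=8 Y=5
Draw 5: a1=13.370, a2=5.952, a3=1.770, a4=2.646, a0=23.738; τ=−ln(0.8126)/23.738=0.009 → t=0.288; u2·a0=0.0680·23.738=1.614 ≤ a1=13.370 → R1 fires; S=7 R=2 E=8 G=8 Y=4
Draw 6: a1=12.224, a2=5.952, a3=1.416, a4=3.024, a0=22.616; τ=−ln(0.0091)/22.616=0.208 → t=0.496; u2·a0=0.4387·22.616=9.922 ≤ a1=12.224 → R1 fires; S=7 R=2 E=9 G=8 Y=3
Draw 7: a1=10.314, a2=5.952, a3=1.062, a4=3.402, a0=20.730; τ=−ln(0.4000)/20.730=0.044 → t=0.540 > T=0.52: stop.
Read off R at T=0.52: 2

R at T = 2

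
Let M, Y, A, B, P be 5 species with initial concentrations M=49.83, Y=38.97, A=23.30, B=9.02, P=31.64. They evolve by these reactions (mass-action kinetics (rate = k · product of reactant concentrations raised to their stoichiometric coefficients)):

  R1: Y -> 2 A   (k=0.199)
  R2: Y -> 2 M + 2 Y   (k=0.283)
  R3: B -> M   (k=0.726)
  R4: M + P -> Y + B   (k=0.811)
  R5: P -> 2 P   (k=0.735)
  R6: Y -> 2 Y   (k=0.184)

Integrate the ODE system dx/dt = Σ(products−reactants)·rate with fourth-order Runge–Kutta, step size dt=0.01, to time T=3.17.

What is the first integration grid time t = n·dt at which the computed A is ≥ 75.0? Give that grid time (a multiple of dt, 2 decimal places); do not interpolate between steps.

RK4 with dt=0.01: 317 steps to T=3.17. Trajectory (selected grid times):
t=0.00: M=49.83 Y=38.97 A=23.30 B=9.02 P=31.64
t=0.35: M=40.04 Y=78.15 A=33.21 B=32.91 P=0.01
t=0.70: M=63.65 Y=85.84 A=44.63 B=25.53 P=0.00
t=1.06: M=87.88 Y=94.53 A=57.54 B=19.66 P=0.00
t=1.41: M=111.93 Y=103.83 A=71.34 B=15.25 P=0.00
t=1.49: M=117.54 Y=106.08 A=74.68 B=14.39 P=0.00
t=1.50: M=118.24 Y=106.36 A=75.11 B=14.28 P=0.00
t=1.76: M=136.91 Y=114.04 A=86.51 B=11.83 P=0.00
t=2.11: M=163.25 Y=125.25 A=103.16 B=9.17 P=0.00
t=2.47: M=192.15 Y=137.94 A=122.00 B=7.06 P=0.00
t=2.82: M=222.38 Y=151.50 A=142.15 B=5.48 P=0.00
t=3.17: M=255.08 Y=166.40 A=164.27 B=4.25 P=0.00
A(1.49)=74.685 < 75.0 but A(1.50)=75.108 ≥ 75.0, so the first grid time is t=1.50.

Threshold first reached at t = 1.50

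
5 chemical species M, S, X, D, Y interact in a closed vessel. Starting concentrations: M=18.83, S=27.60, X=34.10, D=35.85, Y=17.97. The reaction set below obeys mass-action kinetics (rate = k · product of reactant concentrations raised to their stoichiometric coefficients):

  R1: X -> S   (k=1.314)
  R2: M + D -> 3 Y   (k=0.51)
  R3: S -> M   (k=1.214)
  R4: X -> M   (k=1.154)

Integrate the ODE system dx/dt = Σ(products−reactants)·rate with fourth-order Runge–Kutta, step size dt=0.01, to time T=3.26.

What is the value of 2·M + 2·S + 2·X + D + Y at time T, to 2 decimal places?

Check how each reaction changes W = 2·M + 2·S + 2·X + D + Y (weight of products minus weight of reactants):
R1: X -> S: (2·1) − (2·1) = 2 − 2 = 0
R2: M + D -> 3 Y: (1·3) − (2·1 + 1·1) = 3 − 3 = 0
R3: S -> M: (2·1) − (2·1) = 2 − 2 = 0
R4: X -> M: (2·1) − (2·1) = 2 − 2 = 0
Every reaction leaves W unchanged, so W is conserved and no simulation is needed: W(T) = W(0) = 2·18.83 + 2·27.60 + 2·34.10 + 35.85 + 17.97 = 214.88

Value at T = 214.88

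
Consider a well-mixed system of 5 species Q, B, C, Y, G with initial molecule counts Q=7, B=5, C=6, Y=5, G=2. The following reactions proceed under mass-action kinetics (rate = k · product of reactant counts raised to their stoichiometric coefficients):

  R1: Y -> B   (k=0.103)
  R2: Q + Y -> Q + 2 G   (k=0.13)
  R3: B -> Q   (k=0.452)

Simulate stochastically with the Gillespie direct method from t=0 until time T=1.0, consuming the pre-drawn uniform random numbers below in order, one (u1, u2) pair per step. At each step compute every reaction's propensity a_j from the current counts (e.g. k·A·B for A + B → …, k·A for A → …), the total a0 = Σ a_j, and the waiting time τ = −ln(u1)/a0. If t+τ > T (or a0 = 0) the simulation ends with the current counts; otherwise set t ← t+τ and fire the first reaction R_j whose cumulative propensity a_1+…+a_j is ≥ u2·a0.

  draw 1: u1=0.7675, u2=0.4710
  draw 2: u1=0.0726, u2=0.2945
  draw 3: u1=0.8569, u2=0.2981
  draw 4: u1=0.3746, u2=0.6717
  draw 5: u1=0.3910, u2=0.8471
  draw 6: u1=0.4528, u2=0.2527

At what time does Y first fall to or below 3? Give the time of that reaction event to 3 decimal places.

Threshold first reached at t = 0.452

t=0.000: Q=7 B=5 C=6 Y=5 G=2
Draw 1: a1=0.515, a2=4.550, a3=2.260, a0=7.325; τ=−ln(0.7675)/7.325=0.036 → t=0.036; u2·a0=0.4710·7.325=3.450; a1=0.515 < 3.450 ≤ a1+a2=5.065 → R2 fires; Q=7 B=5 C=6 Y=4 G=4
Draw 2: a1=0.412, a2=3.640, a3=2.260, a0=6.312; τ=−ln(0.0726)/6.312=0.416 → t=0.452; u2·a0=0.2945·6.312=1.859; a1=0.412 < 1.859 ≤ a1+a2=4.052 → R2 fires; Q=7 B=5 C=6 Y=3 G=6
Draw 3: a1=0.309, a2=2.730, a3=2.260, a0=5.299; τ=−ln(0.8569)/5.299=0.029 → t=0.481; u2·a0=0.2981·5.299=1.580; a1=0.309 < 1.580 ≤ a1+a2=3.039 → R2 fires; Q=7 B=5 C=6 Y=2 G=8
Draw 4: a1=0.206, a2=1.820, a3=2.260, a0=4.286; τ=−ln(0.3746)/4.286=0.229 → t=0.710; u2·a0=0.6717·4.286=2.879; a1+a2=2.026 < 2.879 ≤ a1+…+a3=4.286 → R3 fires; Q=8 B=4 C=6 Y=2 G=8
Draw 5: a1=0.206, a2=2.080, a3=1.808, a0=4.094; τ=−ln(0.3910)/4.094=0.229 → t=0.939; u2·a0=0.8471·4.094=3.468; a1+a2=2.286 < 3.468 ≤ a1+…+a3=4.094 → R3 fires; Q=9 B=3 C=6 Y=2 G=8
Draw 6: a1=0.206, a2=2.340, a3=1.356, a0=3.902; τ=−ln(0.4528)/3.902=0.203 → t=1.142 > T=1.0: stop.
Y first becomes ≤ 3 when it reaches 3 at the event at t=0.452.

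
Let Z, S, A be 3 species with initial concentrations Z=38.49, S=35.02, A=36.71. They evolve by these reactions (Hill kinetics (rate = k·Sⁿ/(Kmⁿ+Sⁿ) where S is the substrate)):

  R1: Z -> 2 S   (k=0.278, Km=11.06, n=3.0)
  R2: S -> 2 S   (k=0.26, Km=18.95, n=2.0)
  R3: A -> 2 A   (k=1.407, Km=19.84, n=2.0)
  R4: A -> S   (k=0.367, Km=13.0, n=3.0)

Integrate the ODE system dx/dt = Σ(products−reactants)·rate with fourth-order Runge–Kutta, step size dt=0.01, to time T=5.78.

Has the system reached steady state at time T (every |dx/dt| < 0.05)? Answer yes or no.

Steady state at T: no

RK4 with dt=0.01: 578 steps to T=5.78. Trajectory (selected grid times):
t=0.00: Z=38.49 S=35.02 A=36.71
t=0.64: Z=38.32 S=35.72 A=37.18
t=1.28: Z=38.14 S=36.43 A=37.66
t=1.93: Z=37.97 S=37.14 A=38.15
t=2.57: Z=37.79 S=37.85 A=38.63
t=3.21: Z=37.62 S=38.55 A=39.12
t=3.85: Z=37.45 S=39.26 A=39.61
t=4.50: Z=37.27 S=39.98 A=40.12
t=5.14: Z=37.10 S=40.69 A=40.61
t=5.78: Z=36.92 S=41.40 A=41.12
Rates at T: R1=0.2707, R2=0.2150, R3=1.1413, R4=0.3558
dx/dt at T (Σ net stoichiometry × rate): Z=-0.2707, S=+1.1122, A=+0.7855
Largest |dx/dt| is |+1.1122| (S) ≥ 0.05 → not steady.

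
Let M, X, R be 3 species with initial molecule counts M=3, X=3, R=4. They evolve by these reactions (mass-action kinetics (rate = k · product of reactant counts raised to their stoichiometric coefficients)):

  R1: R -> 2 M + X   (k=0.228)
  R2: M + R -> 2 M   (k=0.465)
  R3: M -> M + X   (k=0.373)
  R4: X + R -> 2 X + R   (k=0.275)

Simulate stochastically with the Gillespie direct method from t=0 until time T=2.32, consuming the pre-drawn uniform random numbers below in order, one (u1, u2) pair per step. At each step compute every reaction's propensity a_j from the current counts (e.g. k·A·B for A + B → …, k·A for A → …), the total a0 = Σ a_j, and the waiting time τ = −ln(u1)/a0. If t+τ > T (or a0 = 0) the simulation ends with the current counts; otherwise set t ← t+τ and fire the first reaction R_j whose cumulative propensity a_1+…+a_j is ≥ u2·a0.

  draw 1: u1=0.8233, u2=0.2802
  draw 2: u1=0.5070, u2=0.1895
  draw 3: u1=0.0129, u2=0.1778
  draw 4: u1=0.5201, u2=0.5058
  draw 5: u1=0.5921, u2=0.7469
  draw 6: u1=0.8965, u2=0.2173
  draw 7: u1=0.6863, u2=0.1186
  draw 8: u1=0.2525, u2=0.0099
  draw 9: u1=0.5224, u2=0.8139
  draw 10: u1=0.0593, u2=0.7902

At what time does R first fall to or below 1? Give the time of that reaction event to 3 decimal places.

Threshold first reached at t = 0.589

t=0.000: M=3 X=3 R=4
Draw 1: a1=0.912, a2=5.580, a3=1.119, a4=3.300, a0=10.911; τ=−ln(0.8233)/10.911=0.018 → t=0.018; u2·a0=0.2802·10.911=3.057; a1=0.912 < 3.057 ≤ a1+a2=6.492 → R2 fires; M=4 X=3 R=3
Draw 2: a1=0.684, a2=5.580, a3=1.492, a4=2.475, a0=10.231; τ=−ln(0.5070)/10.231=0.066 → t=0.084; u2·a0=0.1895·10.231=1.939; a1=0.684 < 1.939 ≤ a1+a2=6.264 → R2 fires; M=5 X=3 R=2
Draw 3: a1=0.456, a2=4.650, a3=1.865, a4=1.650, a0=8.621; τ=−ln(0.0129)/8.621=0.505 → t=0.589; u2·a0=0.1778·8.621=1.533; a1=0.456 < 1.533 ≤ a1+a2=5.106 → R2 fires; M=6 X=3 R=1
Draw 4: a1=0.228, a2=2.790, a3=2.238, a4=0.825, a0=6.081; τ=−ln(0.5201)/6.081=0.108 → t=0.696; u2·a0=0.5058·6.081=3.076; a1+a2=3.018 < 3.076 ≤ a1+…+a3=5.256 → R3 fires; M=6 X=4 R=1
Draw 5: a1=0.228, a2=2.790, a3=2.238, a4=1.100, a0=6.356; τ=−ln(0.5921)/6.356=0.082 → t=0.779; u2·a0=0.7469·6.356=4.747; a1+a2=3.018 < 4.747 ≤ a1+…+a3=5.256 → R3 fires; M=6 X=5 R=1
Draw 6: a1=0.228, a2=2.790, a3=2.238, a4=1.375, a0=6.631; τ=−ln(0.8965)/6.631=0.016 → t=0.795; u2·a0=0.2173·6.631=1.441; a1=0.228 < 1.441 ≤ a1+a2=3.018 → R2 fires; M=7 X=5 R=0
Draw 7: a1=0.000, a2=0.000, a3=2.611, a4=0.000, a0=2.611; τ=−ln(0.6863)/2.611=0.144 → t=0.939; u2·a0=0.1186·2.611=0.310; a1+a2=0.000 < 0.310 ≤ a1+…+a3=2.611 → R3 fires; M=7 X=6 R=0
Draw 8: a1=0.000, a2=0.000, a3=2.611, a4=0.000, a0=2.611; τ=−ln(0.2525)/2.611=0.527 → t=1.467; u2·a0=0.0099·2.611=0.026; a1+a2=0.000 < 0.026 ≤ a1+…+a3=2.611 → R3 fires; M=7 X=7 R=0
Draw 9: a1=0.000, a2=0.000, a3=2.611, a4=0.000, a0=2.611; τ=−ln(0.5224)/2.611=0.249 → t=1.715; u2·a0=0.8139·2.611=2.125; a1+a2=0.000 < 2.125 ≤ a1+…+a3=2.611 → R3 fires; M=7 X=8 R=0
Draw 10: a1=0.000, a2=0.000, a3=2.611, a4=0.000, a0=2.611; τ=−ln(0.0593)/2.611=1.082 → t=2.797 > T=2.32: stop.
R first becomes ≤ 1 when it reaches 1 at the event at t=0.589.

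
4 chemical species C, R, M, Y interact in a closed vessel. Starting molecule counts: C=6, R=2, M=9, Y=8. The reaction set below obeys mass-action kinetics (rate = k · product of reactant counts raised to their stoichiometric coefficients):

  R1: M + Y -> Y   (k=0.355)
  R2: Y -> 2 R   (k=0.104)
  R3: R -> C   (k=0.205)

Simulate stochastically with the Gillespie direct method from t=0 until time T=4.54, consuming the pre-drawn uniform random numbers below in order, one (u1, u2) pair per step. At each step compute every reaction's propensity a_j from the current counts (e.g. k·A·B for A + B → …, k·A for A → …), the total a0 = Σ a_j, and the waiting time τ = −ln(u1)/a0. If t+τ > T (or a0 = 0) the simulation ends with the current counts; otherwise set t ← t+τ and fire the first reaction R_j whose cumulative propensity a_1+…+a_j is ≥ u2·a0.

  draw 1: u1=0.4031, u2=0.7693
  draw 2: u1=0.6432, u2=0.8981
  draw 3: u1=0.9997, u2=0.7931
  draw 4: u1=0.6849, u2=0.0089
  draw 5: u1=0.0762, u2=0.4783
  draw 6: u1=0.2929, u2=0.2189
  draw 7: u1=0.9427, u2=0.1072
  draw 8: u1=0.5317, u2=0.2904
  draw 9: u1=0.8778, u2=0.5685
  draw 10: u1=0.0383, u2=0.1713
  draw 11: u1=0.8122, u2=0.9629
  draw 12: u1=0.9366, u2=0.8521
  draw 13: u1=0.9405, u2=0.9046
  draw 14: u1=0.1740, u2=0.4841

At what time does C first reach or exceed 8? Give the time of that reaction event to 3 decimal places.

Threshold first reached at t = 3.276

t=0.000: C=6 R=2 M=9 Y=8
Draw 1: a1=25.560, a2=0.832, a3=0.410, a0=26.802; τ=−ln(0.4031)/26.802=0.034 → t=0.034; u2·a0=0.7693·26.802=20.619 ≤ a1=25.560 → R1 fires; C=6 R=2 M=8 Y=8
Draw 2: a1=22.720, a2=0.832, a3=0.410, a0=23.962; τ=−ln(0.6432)/23.962=0.018 → t=0.052; u2·a0=0.8981·23.962=21.520 ≤ a1=22.720 → R1 fires; C=6 R=2 M=7 Y=8
Draw 3: a1=19.880, a2=0.832, a3=0.410, a0=21.122; τ=−ln(0.9997)/21.122=0.000 → t=0.052; u2·a0=0.7931·21.122=16.752 ≤ a1=19.880 → R1 fires; C=6 R=2 M=6 Y=8
Draw 4: a1=17.040, a2=0.832, a3=0.410, a0=18.282; τ=−ln(0.6849)/18.282=0.021 → t=0.073; u2·a0=0.0089·18.282=0.163 ≤ a1=17.040 → R1 fires; C=6 R=2 M=5 Y=8
Draw 5: a1=14.200, a2=0.832, a3=0.410, a0=15.442; τ=−ln(0.0762)/15.442=0.167 → t=0.240; u2·a0=0.4783·15.442=7.386 ≤ a1=14.200 → R1 fires; C=6 R=2 M=4 Y=8
Draw 6: a1=11.360, a2=0.832, a3=0.410, a0=12.602; τ=−ln(0.2929)/12.602=0.097 → t=0.337; u2·a0=0.2189·12.602=2.759 ≤ a1=11.360 → R1 fires; C=6 R=2 M=3 Y=8
Draw 7: a1=8.520, a2=0.832, a3=0.410, a0=9.762; τ=−ln(0.9427)/9.762=0.006 → t=0.343; u2·a0=0.1072·9.762=1.046 ≤ a1=8.520 → R1 fires; C=6 R=2 M=2 Y=8
Draw 8: a1=5.680, a2=0.832, a3=0.410, a0=6.922; τ=−ln(0.5317)/6.922=0.091 → t=0.434; u2·a0=0.2904·6.922=2.010 ≤ a1=5.680 → R1 fires; C=6 R=2 M=1 Y=8
Draw 9: a1=2.840, a2=0.832, a3=0.410, a0=4.082; τ=−ln(0.8778)/4.082=0.032 → t=0.466; u2·a0=0.5685·4.082=2.321 ≤ a1=2.840 → R1 fires; C=6 R=2 M=0 Y=8
Draw 10: a1=0.000, a2=0.832, a3=0.410, a0=1.242; τ=−ln(0.0383)/1.242=2.627 → t=3.093; u2·a0=0.1713·1.242=0.213; a1=0.000 < 0.213 ≤ a1+a2=0.832 → R2 fires; C=6 R=4 M=0 Y=7
Draw 11: a1=0.000, a2=0.728, a3=0.820, a0=1.548; τ=−ln(0.8122)/1.548=0.134 → t=3.227; u2·a0=0.9629·1.548=1.491; a1+a2=0.728 < 1.491 ≤ a1+…+a3=1.548 → R3 fires; C=7 R=3 M=0 Y=7
Draw 12: a1=0.000, a2=0.728, a3=0.615, a0=1.343; τ=−ln(0.9366)/1.343=0.049 → t=3.276; u2·a0=0.8521·1.343=1.144; a1+a2=0.728 < 1.144 ≤ a1+…+a3=1.343 → R3 fires; C=8 R=2 M=0 Y=7
Draw 13: a1=0.000, a2=0.728, a3=0.410, a0=1.138; τ=−ln(0.9405)/1.138=0.054 → t=3.330; u2·a0=0.9046·1.138=1.029; a1+a2=0.728 < 1.029 ≤ a1+…+a3=1.138 → R3 fires; C=9 R=1 M=0 Y=7
Draw 14: a1=0.000, a2=0.728, a3=0.205, a0=0.933; τ=−ln(0.1740)/0.933=1.874 → t=5.204 > T=4.54: stop.
C first becomes ≥ 8 when it reaches 8 at the event at t=3.276.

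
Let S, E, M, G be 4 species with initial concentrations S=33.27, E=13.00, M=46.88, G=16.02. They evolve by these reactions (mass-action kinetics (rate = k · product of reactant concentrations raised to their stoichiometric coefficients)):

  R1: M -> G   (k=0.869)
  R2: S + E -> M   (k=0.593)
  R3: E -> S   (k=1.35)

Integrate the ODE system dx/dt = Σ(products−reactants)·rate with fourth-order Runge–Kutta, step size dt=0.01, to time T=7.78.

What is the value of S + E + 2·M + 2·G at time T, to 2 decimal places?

Check how each reaction changes W = S + E + 2·M + 2·G (weight of products minus weight of reactants):
R1: M -> G: (2·1) − (2·1) = 2 − 2 = 0
R2: S + E -> M: (2·1) − (1·1 + 1·1) = 2 − 2 = 0
R3: E -> S: (1·1) − (1·1) = 1 − 1 = 0
Every reaction leaves W unchanged, so W is conserved and no simulation is needed: W(T) = W(0) = 33.27 + 13.00 + 2·46.88 + 2·16.02 = 172.07

Value at T = 172.07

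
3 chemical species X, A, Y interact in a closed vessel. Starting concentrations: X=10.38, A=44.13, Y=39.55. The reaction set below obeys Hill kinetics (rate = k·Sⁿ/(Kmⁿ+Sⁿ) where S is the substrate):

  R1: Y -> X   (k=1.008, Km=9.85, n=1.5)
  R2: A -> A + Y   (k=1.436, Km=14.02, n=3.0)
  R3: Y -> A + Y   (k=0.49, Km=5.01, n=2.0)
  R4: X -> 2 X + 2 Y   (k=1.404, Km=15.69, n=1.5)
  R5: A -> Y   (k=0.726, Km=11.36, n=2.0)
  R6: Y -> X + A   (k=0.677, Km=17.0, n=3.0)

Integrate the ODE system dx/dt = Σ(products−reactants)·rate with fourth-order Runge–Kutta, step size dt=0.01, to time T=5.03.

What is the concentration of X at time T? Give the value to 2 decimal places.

RK4 with dt=0.01: 503 steps to T=5.03. Trajectory (selected grid times):
t=0.00: X=10.38 A=44.13 Y=39.55
t=0.56: X=11.52 A=44.37 Y=40.43
t=1.12: X=12.70 A=44.61 Y=41.37
t=1.68: X=13.91 A=44.86 Y=42.36
t=2.24: X=15.14 A=45.10 Y=43.40
t=2.79: X=16.38 A=45.34 Y=44.46
t=3.35: X=17.67 A=45.59 Y=45.59
t=3.91: X=18.99 A=45.84 Y=46.76
t=4.47: X=20.32 A=46.09 Y=47.96
t=5.03: X=21.68 A=46.34 Y=49.20
Read off X at T=5.03: 21.68

X at T = 21.68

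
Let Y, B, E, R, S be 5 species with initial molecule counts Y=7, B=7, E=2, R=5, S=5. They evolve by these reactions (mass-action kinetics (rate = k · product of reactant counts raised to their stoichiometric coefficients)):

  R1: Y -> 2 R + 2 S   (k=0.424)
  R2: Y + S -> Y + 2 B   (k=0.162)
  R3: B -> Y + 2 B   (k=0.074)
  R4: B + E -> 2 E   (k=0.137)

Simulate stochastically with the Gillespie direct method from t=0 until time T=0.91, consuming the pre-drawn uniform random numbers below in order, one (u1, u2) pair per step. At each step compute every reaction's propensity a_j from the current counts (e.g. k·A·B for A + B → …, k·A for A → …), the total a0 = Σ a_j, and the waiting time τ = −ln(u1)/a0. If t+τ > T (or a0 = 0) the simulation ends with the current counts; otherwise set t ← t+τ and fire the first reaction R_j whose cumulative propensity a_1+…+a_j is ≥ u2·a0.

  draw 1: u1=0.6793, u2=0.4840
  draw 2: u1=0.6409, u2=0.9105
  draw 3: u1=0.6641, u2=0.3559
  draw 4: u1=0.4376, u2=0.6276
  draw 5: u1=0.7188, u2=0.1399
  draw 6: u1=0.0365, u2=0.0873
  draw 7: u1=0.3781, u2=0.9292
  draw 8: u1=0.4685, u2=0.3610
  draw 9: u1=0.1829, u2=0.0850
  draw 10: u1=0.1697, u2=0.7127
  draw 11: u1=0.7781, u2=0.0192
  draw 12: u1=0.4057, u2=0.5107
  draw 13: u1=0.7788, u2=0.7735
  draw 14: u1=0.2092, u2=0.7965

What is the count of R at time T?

t=0.000: Y=7 B=7 E=2 R=5 S=5
Draw 1: a1=2.968, a2=5.670, a3=0.518, a4=1.918, a0=11.074; τ=−ln(0.6793)/11.074=0.035 → t=0.035; u2·a0=0.4840·11.074=5.360; a1=2.968 < 5.360 ≤ a1+a2=8.638 → R2 fires; Y=7 B=9 E=2 R=5 S=4
Draw 2: a1=2.968, a2=4.536, a3=0.666, a4=2.466, a0=10.636; τ=−ln(0.6409)/10.636=0.042 → t=0.077; u2·a0=0.9105·10.636=9.684; a1+…+a3=8.170 < 9.684 ≤ a1+…+a4=10.636 → R4 fires; Y=7 B=8 E=3 R=5 S=4
Draw 3: a1=2.968, a2=4.536, a3=0.592, a4=3.288, a0=11.384; τ=−ln(0.6641)/11.384=0.036 → t=0.113; u2·a0=0.3559·11.384=4.052; a1=2.968 < 4.052 ≤ a1+a2=7.504 → R2 fires; Y=7 B=10 E=3 R=5 S=3
Draw 4: a1=2.968, a2=3.402, a3=0.740, a4=4.110, a0=11.220; τ=−ln(0.4376)/11.220=0.074 → t=0.186; u2·a0=0.6276·11.220=7.042; a1+a2=6.370 < 7.042 ≤ a1+…+a3=7.110 → R3 fires; Y=8 B=11 E=3 R=5 S=3
Draw 5: a1=3.392, a2=3.888, a3=0.814, a4=4.521, a0=12.615; τ=−ln(0.7188)/12.615=0.026 → t=0.213; u2·a0=0.1399·12.615=1.765 ≤ a1=3.392 → R1 fires; Y=7 B=11 E=3 R=7 S=5
Draw 6: a1=2.968, a2=5.670, a3=0.814, a4=4.521, a0=13.973; τ=−ln(0.0365)/13.973=0.237 → t=0.449; u2·a0=0.0873·13.973=1.220 ≤ a1=2.968 → R1 fires; Y=6 B=11 E=3 R=9 S=7
Draw 7: a1=2.544, a2=6.804, a3=0.814, a4=4.521, a0=14.683; τ=−ln(0.3781)/14.683=0.066 → t=0.516; u2·a0=0.9292·14.683=13.643; a1+…+a3=10.162 < 13.643 ≤ a1+…+a4=14.683 → R4 fires; Y=6 B=10 E=4 R=9 S=7
Draw 8: a1=2.544, a2=6.804, a3=0.740, a4=5.480, a0=15.568; τ=−ln(0.4685)/15.568=0.049 → t=0.564; u2·a0=0.3610·15.568=5.620; a1=2.544 < 5.620 ≤ a1+a2=9.348 → R2 fires; Y=6 B=12 E=4 R=9 S=6
Draw 9: a1=2.544, a2=5.832, a3=0.888, a4=6.576, a0=15.840; τ=−ln(0.1829)/15.840=0.107 → t=0.672; u2·a0=0.0850·15.840=1.346 ≤ a1=2.544 → R1 fires; Y=5 B=12 E=4 R=11 S=8
Draw 10: a1=2.120, a2=6.480, a3=0.888, a4=6.576, a0=16.064; τ=−ln(0.1697)/16.064=0.110 → t=0.782; u2·a0=0.7127·16.064=11.449; a1+…+a3=9.488 < 11.449 ≤ a1+…+a4=16.064 → R4 fires; Y=5 B=11 E=5 R=11 S=8
Draw 11: a1=2.120, a2=6.480, a3=0.814, a4=7.535, a0=16.949; τ=−ln(0.7781)/16.949=0.015 → t=0.797; u2·a0=0.0192·16.949=0.325 ≤ a1=2.120 → R1 fires; Y=4 B=11 E=5 R=13 S=10
Draw 12: a1=1.696, a2=6.480, a3=0.814, a4=7.535, a0=16.525; τ=−ln(0.4057)/16.525=0.055 → t=0.851; u2·a0=0.5107·16.525=8.439; a1+a2=8.176 < 8.439 ≤ a1+…+a3=8.990 → R3 fires; Y=5 B=12 E=5 R=13 S=10
Draw 13: a1=2.120, a2=8.100, a3=0.888, a4=8.220, a0=19.328; τ=−ln(0.7788)/19.328=0.013 → t=0.864; u2·a0=0.7735·19.328=14.950; a1+…+a3=11.108 < 14.950 ≤ a1+…+a4=19.328 → R4 fires; Y=5 B=11 E=6 R=13 S=10
Draw 14: a1=2.120, a2=8.100, a3=0.814, a4=9.042, a0=20.076; τ=−ln(0.2092)/20.076=0.078 → t=0.942 > T=0.91: stop.
Read off R at T=0.91: 13

R at T = 13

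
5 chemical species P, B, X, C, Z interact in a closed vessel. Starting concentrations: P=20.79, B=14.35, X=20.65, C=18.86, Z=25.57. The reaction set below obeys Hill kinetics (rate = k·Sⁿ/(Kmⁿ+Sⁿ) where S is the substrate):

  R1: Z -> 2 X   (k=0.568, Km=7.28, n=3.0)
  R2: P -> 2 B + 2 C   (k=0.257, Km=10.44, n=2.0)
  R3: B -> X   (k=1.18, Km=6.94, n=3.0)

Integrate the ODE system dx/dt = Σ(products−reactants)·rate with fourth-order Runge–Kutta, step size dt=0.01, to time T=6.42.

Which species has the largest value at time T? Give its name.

Dominant species at T: X

RK4 with dt=0.01: 642 steps to T=6.42. Trajectory (selected grid times):
t=0.00: P=20.79 B=14.35 X=20.65 C=18.86 Z=25.57
t=0.71: P=20.64 B=13.89 X=22.19 C=19.15 Z=25.18
t=1.43: P=20.50 B=13.44 X=23.74 C=19.45 Z=24.78
t=2.14: P=20.35 B=12.99 X=25.25 C=19.73 Z=24.38
t=2.85: P=20.21 B=12.56 X=26.76 C=20.02 Z=23.99
t=3.57: P=20.06 B=12.13 X=28.28 C=20.31 Z=23.59
t=4.28: P=19.92 B=11.72 X=29.76 C=20.60 Z=23.20
t=4.99: P=19.78 B=11.32 X=31.23 C=20.89 Z=22.81
t=5.71: P=19.63 B=10.92 X=32.70 C=21.18 Z=22.42
t=6.42: P=19.49 B=10.55 X=34.14 C=21.46 Z=22.03
At T=6.42: P=19.49 B=10.55 X=34.14 C=21.46 Z=22.03; the largest is X.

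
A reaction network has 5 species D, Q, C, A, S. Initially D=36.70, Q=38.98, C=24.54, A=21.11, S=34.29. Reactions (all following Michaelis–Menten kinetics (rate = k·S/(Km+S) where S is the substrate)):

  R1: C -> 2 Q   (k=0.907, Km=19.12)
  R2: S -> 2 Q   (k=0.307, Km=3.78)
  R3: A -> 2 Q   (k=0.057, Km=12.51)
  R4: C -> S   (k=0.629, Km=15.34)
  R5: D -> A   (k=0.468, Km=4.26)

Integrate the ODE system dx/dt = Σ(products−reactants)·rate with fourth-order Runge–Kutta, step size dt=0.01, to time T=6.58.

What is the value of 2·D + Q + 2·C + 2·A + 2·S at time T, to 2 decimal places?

Value at T = 272.26

Check how each reaction changes W = 2·D + Q + 2·C + 2·A + 2·S (weight of products minus weight of reactants):
R1: C -> 2 Q: (1·2) − (2·1) = 2 − 2 = 0
R2: S -> 2 Q: (1·2) − (2·1) = 2 − 2 = 0
R3: A -> 2 Q: (1·2) − (2·1) = 2 − 2 = 0
R4: C -> S: (2·1) − (2·1) = 2 − 2 = 0
R5: D -> A: (2·1) − (2·1) = 2 − 2 = 0
Every reaction leaves W unchanged, so W is conserved and no simulation is needed: W(T) = W(0) = 2·36.70 + 38.98 + 2·24.54 + 2·21.11 + 2·34.29 = 272.26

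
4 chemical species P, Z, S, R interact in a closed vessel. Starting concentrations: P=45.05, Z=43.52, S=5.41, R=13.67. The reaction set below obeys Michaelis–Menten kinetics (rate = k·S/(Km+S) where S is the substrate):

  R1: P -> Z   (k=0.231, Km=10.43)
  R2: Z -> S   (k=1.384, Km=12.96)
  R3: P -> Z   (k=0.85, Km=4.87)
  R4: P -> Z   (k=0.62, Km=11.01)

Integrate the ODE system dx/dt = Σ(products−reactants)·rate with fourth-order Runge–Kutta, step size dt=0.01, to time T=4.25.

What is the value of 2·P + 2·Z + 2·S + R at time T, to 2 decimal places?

Value at T = 201.63

Check how each reaction changes W = 2·P + 2·Z + 2·S + R (weight of products minus weight of reactants):
R1: P -> Z: (2·1) − (2·1) = 2 − 2 = 0
R2: Z -> S: (2·1) − (2·1) = 2 − 2 = 0
R3: P -> Z: (2·1) − (2·1) = 2 − 2 = 0
R4: P -> Z: (2·1) − (2·1) = 2 − 2 = 0
Every reaction leaves W unchanged, so W is conserved and no simulation is needed: W(T) = W(0) = 2·45.05 + 2·43.52 + 2·5.41 + 13.67 = 201.63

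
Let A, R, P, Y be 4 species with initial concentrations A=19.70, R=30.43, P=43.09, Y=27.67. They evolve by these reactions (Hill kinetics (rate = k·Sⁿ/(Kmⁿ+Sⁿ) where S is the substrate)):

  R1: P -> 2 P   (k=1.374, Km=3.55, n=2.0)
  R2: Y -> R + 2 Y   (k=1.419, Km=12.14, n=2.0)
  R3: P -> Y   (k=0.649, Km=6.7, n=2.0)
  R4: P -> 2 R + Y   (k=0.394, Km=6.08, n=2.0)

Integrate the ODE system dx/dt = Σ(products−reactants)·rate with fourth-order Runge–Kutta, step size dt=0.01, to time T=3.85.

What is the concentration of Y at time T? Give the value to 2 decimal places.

RK4 with dt=0.01: 385 steps to T=3.85. Trajectory (selected grid times):
t=0.00: A=19.70 R=30.43 P=43.09 Y=27.67
t=0.43: A=19.70 R=31.28 P=43.24 Y=28.62
t=0.86: A=19.70 R=32.13 P=43.39 Y=29.58
t=1.28: A=19.70 R=32.97 P=43.53 Y=30.52
t=1.71: A=19.70 R=33.83 P=43.68 Y=31.49
t=2.14: A=19.70 R=34.69 P=43.83 Y=32.46
t=2.57: A=19.70 R=35.56 P=43.98 Y=33.44
t=2.99: A=19.70 R=36.42 P=44.12 Y=34.40
t=3.42: A=19.70 R=37.29 P=44.27 Y=35.38
t=3.85: A=19.70 R=38.17 P=44.42 Y=36.37
Read off Y at T=3.85: 36.37

Y at T = 36.37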